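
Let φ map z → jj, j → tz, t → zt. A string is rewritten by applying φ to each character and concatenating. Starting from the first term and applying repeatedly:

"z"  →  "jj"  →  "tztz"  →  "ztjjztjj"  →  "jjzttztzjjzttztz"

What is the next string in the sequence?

tztzjjztztjjztjjtztzjjztztjjztjj

Applying the rule to each of the 16 symbols of jjzttztzjjzttztz gives the pieces tz tz jj zt zt jj zt jj tz tz jj zt zt jj zt jj, which concatenate to the answer.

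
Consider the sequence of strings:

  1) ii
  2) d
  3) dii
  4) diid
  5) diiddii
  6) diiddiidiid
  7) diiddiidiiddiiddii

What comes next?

diiddiidiiddiiddiidiiddiidiid

From term 3 onward, concatenate the last term with the second-to-last: d·ii = dii, dii·d = diid, …
Continuing: diiddiidiiddiiddii · diiddiidiid gives term 8.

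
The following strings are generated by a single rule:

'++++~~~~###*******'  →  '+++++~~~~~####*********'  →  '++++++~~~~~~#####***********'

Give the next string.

+++++++~~~~~~~######*************

Reading off run lengths: + runs 4, 5, 6; ~ runs 4, 5, 6; # runs 3, 4, 5; * runs 7, 9, 11 — each is linear in n, where the shown terms are n = 3, 4, 5.
At n = 6 the blocks have lengths 7, 7, 6, 13.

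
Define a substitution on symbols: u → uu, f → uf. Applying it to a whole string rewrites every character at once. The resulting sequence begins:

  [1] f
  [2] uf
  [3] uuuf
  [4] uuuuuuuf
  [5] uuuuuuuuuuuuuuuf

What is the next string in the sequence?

φ(uuuuuuuuuuuuuuuf) expands symbol-by-symbol to uu uu uu uu uu uu uu uu uu uu uu uu uu uu uu uf; joining the 16 pieces gives the next term.

uuuuuuuuuuuuuuuuuuuuuuuuuuuuuuuf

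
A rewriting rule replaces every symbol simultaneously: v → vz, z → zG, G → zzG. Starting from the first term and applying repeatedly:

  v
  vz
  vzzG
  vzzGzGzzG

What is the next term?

Rewriting each symbol of vzzGzGzzG: v→vz, z→zG, z→zG, G→zzG, z→zG, G→zzG, z→zG, z→zG, G→zzG, which concatenates to vz zG zG zzG zG zzG zG zG zzG.

vzzGzGzzGzGzzGzGzGzzG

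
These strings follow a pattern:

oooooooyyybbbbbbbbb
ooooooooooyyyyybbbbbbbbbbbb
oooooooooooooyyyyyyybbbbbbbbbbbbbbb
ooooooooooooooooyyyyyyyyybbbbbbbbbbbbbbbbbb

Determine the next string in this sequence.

oooooooooooooooooooyyyyyyyyyyybbbbbbbbbbbbbbbbbbbbb

Term n consists of 3n+1 o's, followed by 2n-1 y's, followed by 3n+3 b's, where the shown terms are n = 2, 3, 4, 5.
For the next term, n = 6, so the run lengths are 19, 11, 21.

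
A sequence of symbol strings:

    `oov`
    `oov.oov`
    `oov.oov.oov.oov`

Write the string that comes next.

oov.oov.oov.oov.oov.oov.oov.oov

s(k+1) = s(k)·.·s(k) — each term doubles the last with '.' between the halves.
One more doubling of oov.oov.oov.oov gives the answer.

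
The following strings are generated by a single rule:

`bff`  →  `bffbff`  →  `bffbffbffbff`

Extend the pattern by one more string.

s(k+1) = s(k)·s(k) — each term doubles the last.
Doubling bffbffbffbff:

bffbffbffbffbffbffbffbff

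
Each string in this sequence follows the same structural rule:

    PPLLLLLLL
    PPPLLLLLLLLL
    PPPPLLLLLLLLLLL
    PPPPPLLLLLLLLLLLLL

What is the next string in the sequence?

PPPPPPLLLLLLLLLLLLLLL

Each string has the form P^{n-1} L^{2n+1}, where the shown terms are n = 3, 4, 5, 6.
At n = 7 the blocks have lengths 6, 15.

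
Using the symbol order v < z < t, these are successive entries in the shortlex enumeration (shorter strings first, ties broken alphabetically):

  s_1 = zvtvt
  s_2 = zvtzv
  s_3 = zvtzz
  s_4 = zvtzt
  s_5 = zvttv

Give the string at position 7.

zvttt

Stepping forward 2 times from zvttv: zvttv → zvttz, then the target.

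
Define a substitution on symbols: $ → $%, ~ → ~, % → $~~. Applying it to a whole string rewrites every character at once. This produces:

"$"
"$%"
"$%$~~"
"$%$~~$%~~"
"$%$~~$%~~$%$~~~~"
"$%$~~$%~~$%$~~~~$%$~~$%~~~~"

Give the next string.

$%$~~$%~~$%$~~~~$%$~~$%~~~~$%$~~$%~~$%$~~~~~~

φ($%$~~$%~~$%$~~~~$%$~~$%~~~~) expands symbol-by-symbol to $% $~~ $% ~ ~ $% $~~ ~ ~ $% $~~ $% ~ ~ ~ ~ $% $~~ $% ~ ~ $% $~~ ~ ~ ~ ~; joining the 27 pieces gives the next term.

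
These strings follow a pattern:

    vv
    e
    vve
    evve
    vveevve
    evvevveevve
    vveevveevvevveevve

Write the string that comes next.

From term 3 onward, concatenate the second-to-last term with the last: vv·e = vve, e·vve = evve, …
Continuing: evvevveevve · vveevveevvevveevve gives term 8.

evvevveevvevveevveevvevveevve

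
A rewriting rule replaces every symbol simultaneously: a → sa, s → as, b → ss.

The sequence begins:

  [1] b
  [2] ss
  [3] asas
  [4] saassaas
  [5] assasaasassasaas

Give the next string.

Rewriting the 16 symbols of assasaasassasaas one by one yields sa as as sa as sa sa as sa as as sa as sa sa as; concatenated:

saasassaassasaassaasassaassasaas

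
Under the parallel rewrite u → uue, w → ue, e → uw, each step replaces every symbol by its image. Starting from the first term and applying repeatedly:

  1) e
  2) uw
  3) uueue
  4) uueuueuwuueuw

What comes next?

Rewriting the 13 symbols of uueuueuwuueuw one by one yields uue uue uw uue uue uw uue ue uue uue uw uue ue; concatenated:

uueuueuwuueuueuwuueueuueuueuwuueue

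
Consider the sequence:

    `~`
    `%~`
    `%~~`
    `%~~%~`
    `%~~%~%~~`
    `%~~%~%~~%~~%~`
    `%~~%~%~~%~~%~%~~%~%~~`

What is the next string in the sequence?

%~~%~%~~%~~%~%~~%~%~~%~~%~%~~%~~%~

This is a Fibonacci-style word recurrence s(k) = s(k−1)·s(k−2): e.g. %~·~ = %~~.
The next term joins %~~%~%~~%~~%~%~~%~%~~ and %~~%~%~~%~~%~.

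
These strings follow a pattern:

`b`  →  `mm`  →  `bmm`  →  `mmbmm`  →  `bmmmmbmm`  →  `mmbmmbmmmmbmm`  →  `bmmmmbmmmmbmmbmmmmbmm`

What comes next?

mmbmmbmmmmbmmbmmmmbmmmmbmmbmmmmbmm

This is a Fibonacci-style word recurrence s(k) = s(k−2)·s(k−1): e.g. b·mm = bmm.
Continuing: mmbmmbmmmmbmm · bmmmmbmmmmbmmbmmmmbmm gives term 8.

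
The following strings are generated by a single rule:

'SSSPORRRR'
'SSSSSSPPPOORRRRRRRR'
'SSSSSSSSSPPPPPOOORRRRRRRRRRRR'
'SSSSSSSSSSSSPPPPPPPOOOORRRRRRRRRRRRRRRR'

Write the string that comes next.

Reading off run lengths: S runs 3, 6, 9, 12; P runs 1, 3, 5, 7; O runs 1, 2, 3, 4; R runs 4, 8, 12, 16 — each is linear in n (n = 1, 2, …).
At n = 5 the blocks have lengths 15, 9, 5, 20.

SSSSSSSSSSSSSSSPPPPPPPPPOOOOORRRRRRRRRRRRRRRRRRRR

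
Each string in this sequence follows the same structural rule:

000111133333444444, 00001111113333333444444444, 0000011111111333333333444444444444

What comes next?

000000111111111133333333333444444444444444

Reading off run lengths: 0 runs 3, 4, 5; 1 runs 4, 6, 8; 3 runs 5, 7, 9; 4 runs 6, 9, 12 — each is linear in n, where the shown terms are n = 2, 3, 4.
Setting n = 5 gives 6, 10, 11, 15 characters in each block.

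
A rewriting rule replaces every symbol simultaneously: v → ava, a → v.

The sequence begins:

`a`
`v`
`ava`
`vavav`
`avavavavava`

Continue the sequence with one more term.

Rewriting each symbol of avavavavava: a→v, v→ava, a→v, v→ava, a→v, v→ava, a→v, v→ava, a→v, v→ava, a→v, which concatenates to v ava v ava v ava v ava v ava v.

vavavavavavavavavavav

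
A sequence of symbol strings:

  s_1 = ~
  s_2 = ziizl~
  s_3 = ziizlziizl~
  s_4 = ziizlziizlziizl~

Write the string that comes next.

Each term is the previous one with ziizl prepended.
So the next term is ziizl·ziizlziizlziizl~.

ziizlziizlziizlziizl~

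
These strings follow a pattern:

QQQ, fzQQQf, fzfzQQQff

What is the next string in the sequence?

fzfzfzQQQfff

Each term wraps the previous one in fz on the left and f on the right.
So the next term is fz·fzfzQQQff·f.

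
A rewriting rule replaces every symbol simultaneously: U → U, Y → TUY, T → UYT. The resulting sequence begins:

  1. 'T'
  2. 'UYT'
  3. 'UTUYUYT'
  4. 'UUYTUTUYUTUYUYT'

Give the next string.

Rewriting the 15 symbols of UUYTUTUYUTUYUYT one by one yields U U TUY UYT U UYT U TUY U UYT U TUY U TUY UYT; concatenated:

UUTUYUYTUUYTUTUYUUYTUTUYUTUYUYT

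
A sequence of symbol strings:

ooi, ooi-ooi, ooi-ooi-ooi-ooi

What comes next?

ooi-ooi-ooi-ooi-ooi-ooi-ooi-ooi

Each string is two copies of the previous one joined by '-'.
One more doubling of ooi-ooi-ooi-ooi gives the answer.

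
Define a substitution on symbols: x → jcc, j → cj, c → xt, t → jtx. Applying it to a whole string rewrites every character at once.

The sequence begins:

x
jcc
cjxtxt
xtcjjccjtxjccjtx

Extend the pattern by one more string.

jccjtxxtcjcjxtxtcjjtxjcccjxtxtcjjtxjcc

φ(xtcjjccjtxjccjtx) expands symbol-by-symbol to jcc jtx xt cj cj xt xt cj jtx jcc cj xt xt cj jtx jcc; joining the 16 pieces gives the next term.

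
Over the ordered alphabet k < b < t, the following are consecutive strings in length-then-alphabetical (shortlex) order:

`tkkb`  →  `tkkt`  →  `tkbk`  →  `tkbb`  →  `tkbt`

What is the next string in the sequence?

The successor of tkbt increments the rightmost position that isn't already t and resets every position after it to k.

tktk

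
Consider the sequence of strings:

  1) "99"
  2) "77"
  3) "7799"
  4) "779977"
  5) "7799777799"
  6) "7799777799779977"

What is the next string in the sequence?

From term 3 onward, concatenate the last term with the second-to-last: 77·99 = 7799, 7799·77 = 779977, …
So term 7 is 7799777799779977·7799777799.

77997777997799777799777799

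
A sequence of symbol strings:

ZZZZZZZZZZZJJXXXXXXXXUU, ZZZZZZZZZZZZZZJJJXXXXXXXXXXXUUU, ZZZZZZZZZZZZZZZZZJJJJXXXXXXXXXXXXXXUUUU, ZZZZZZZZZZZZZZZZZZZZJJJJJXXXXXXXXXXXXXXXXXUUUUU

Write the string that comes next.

ZZZZZZZZZZZZZZZZZZZZZZZJJJJJJXXXXXXXXXXXXXXXXXXXXUUUUUU

Each string has the form Z^{3n+2} J^{n-1} X^{3n-1} U^{n-1}, where the shown terms are n = 3, 4, 5, 6.
Setting n = 7 gives 23, 6, 20, 6 characters in each block.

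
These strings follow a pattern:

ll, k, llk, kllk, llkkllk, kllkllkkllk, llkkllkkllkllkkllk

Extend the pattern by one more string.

kllkllkkllkllkkllkkllkllkkllk

This is a Fibonacci-style word recurrence s(k) = s(k−2)·s(k−1): e.g. ll·k = llk.
Continuing: kllkllkkllk · llkkllkkllkllkkllk gives term 8.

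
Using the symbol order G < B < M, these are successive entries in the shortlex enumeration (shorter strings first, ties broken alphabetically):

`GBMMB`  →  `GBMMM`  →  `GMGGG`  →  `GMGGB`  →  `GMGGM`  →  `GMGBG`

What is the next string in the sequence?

GMGBB

The successor of GMGBG increments the rightmost position that isn't already M and resets every position after it to G.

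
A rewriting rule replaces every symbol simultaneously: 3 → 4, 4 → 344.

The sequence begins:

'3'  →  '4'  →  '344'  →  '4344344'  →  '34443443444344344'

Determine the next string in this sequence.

43443443444344344434434434443443444344344

φ(34443443444344344) expands symbol-by-symbol to 4 344 344 344 4 344 344 4 344 344 344 4 344 344 4 344 344; joining the 17 pieces gives the next term.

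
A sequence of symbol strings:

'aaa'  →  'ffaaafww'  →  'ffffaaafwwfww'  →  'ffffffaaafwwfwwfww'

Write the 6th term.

Every step adds ff to the front and fww to the end of the previous string.
From ffffffaaafwwfwwfww, 2 further steps: ffffffaaafwwfwwfww → ffffffffaaafwwfwwfwwfww → (answer).

ffffffffffaaafwwfwwfwwfwwfww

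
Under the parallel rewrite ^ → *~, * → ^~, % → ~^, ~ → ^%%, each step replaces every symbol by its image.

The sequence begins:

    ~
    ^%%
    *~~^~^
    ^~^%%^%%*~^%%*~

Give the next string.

Rewriting the 15 symbols of ^~^%%^%%*~^%%*~ one by one yields *~ ^%% *~ ~^ ~^ *~ ~^ ~^ ^~ ^%% *~ ~^ ~^ ^~ ^%%; concatenated:

*~^%%*~~^~^*~~^~^^~^%%*~~^~^^~^%%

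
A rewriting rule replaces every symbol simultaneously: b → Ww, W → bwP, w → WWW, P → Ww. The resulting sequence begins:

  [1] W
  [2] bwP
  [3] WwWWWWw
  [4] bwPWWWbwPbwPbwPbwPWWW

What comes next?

Rewriting the 21 symbols of bwPWWWbwPbwPbwPbwPWWW one by one yields Ww WWW Ww bwP bwP bwP Ww WWW Ww Ww WWW Ww Ww WWW Ww Ww WWW Ww bwP bwP bwP; concatenated:

WwWWWWwbwPbwPbwPWwWWWWwWwWWWWwWwWWWWwWwWWWWwbwPbwPbwP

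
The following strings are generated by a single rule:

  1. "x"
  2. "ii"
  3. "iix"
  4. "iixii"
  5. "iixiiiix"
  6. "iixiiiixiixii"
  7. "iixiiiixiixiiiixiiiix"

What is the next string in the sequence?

This is a Fibonacci-style word recurrence s(k) = s(k−1)·s(k−2): e.g. ii·x = iix.
So term 8 is iixiiiixiixiiiixiiiix·iixiiiixiixii.

iixiiiixiixiiiixiiiixiixiiiixiixii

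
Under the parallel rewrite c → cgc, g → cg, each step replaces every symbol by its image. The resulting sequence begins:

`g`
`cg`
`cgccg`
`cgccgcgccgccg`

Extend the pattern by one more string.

cgccgcgccgccgcgccgcgccgccgcgccgccg

Replace each of the 13 characters of cgccgcgccgccg in place — cgc cg cgc cgc cg cgc cg cgc cgc cg cgc cgc cg — and concatenate.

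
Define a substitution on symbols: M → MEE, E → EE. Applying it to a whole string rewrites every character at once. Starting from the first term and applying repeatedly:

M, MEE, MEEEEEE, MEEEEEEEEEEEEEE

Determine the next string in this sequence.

MEEEEEEEEEEEEEEEEEEEEEEEEEEEEEE

Applying the rule to each of the 15 symbols of MEEEEEEEEEEEEEE gives the pieces MEE EE EE EE EE EE EE EE EE EE EE EE EE EE EE, which concatenate to the answer.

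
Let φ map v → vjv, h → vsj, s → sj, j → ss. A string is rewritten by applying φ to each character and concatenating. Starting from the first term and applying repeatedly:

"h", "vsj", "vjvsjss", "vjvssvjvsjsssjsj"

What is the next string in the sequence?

φ(vjvssvjvsjsssjsj) expands symbol-by-symbol to vjv ss vjv sj sj vjv ss vjv sj ss sj sj sj ss sj ss; joining the 16 pieces gives the next term.

vjvssvjvsjsjvjvssvjvsjsssjsjsjsssjss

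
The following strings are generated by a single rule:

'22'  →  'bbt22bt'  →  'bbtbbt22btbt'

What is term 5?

bbtbbtbbtbbt22btbtbtbt

Every step adds bbt to the front and bt to the end of the previous string.
From bbtbbt22btbt, 2 further steps: bbtbbt22btbt → bbtbbtbbt22btbtbt → (answer).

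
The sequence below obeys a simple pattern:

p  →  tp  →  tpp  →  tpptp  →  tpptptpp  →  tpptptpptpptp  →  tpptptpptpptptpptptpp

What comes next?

tpptptpptpptptpptptpptpptptpptpptp

From term 3 onward, concatenate the last term with the second-to-last: tp·p = tpp, tpp·tp = tpptp, …
Continuing: tpptptpptpptptpptptpp · tpptptpptpptp gives term 8.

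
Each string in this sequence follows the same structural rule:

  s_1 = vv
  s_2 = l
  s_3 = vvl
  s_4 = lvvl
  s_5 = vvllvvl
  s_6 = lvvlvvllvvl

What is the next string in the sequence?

Each term (from the third on) is the two preceding terms concatenated in order: term 3 = vv·l = vvl.
Continuing: vvllvvl · lvvlvvllvvl gives term 7.

vvllvvllvvlvvllvvl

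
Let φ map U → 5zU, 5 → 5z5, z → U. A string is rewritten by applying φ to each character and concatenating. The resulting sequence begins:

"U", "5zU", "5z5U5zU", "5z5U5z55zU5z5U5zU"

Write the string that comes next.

5z5U5z55zU5z5U5z55z5U5zU5z5U5z55zU5z5U5zU

Applying the rule to each of the 17 symbols of 5z5U5z55zU5z5U5zU gives the pieces 5z5 U 5z5 5zU 5z5 U 5z5 5z5 U 5zU 5z5 U 5z5 5zU 5z5 U 5zU, which concatenate to the answer.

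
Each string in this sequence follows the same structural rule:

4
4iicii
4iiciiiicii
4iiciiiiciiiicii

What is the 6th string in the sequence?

The strings grow by a fixed suffix iicii each time.
From 4iiciiiiciiiicii, 2 further steps: 4iiciiiiciiiicii → 4iiciiiiciiiiciiiicii → (answer).

4iiciiiiciiiiciiiiciiiicii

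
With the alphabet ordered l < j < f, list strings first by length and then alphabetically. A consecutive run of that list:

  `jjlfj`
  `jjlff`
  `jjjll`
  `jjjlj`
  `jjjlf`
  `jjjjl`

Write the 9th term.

jjjfl

Advancing 3 positions from jjjjl through jjjjl → jjjjj → jjjjf reaches term 9.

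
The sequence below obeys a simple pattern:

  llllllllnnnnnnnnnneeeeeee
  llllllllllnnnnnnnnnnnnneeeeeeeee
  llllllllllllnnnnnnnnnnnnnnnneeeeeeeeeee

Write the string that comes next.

llllllllllllllnnnnnnnnnnnnnnnnnnneeeeeeeeeeeee

Reading off run lengths: l runs 8, 10, 12; n runs 10, 13, 16; e runs 7, 9, 11 — each is linear in n, where the shown terms are n = 3, 4, 5.
For the next term, n = 6, so the run lengths are 14, 19, 13.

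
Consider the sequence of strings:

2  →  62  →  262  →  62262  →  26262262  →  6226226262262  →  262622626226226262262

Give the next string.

6226226262262262622626226226262262

Each term (from the third on) is the two preceding terms concatenated in order: term 3 = 2·62 = 262.
Continuing: 6226226262262 · 262622626226226262262 gives term 8.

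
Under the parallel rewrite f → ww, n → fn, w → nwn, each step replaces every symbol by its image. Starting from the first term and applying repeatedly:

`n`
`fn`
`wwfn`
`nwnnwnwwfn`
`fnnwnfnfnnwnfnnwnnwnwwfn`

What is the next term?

φ(fnnwnfnfnnwnfnnwnnwnwwfn) expands symbol-by-symbol to ww fn fn nwn fn ww fn ww fn fn nwn fn ww fn fn nwn fn fn nwn fn nwn nwn ww fn; joining the 24 pieces gives the next term.

wwfnfnnwnfnwwfnwwfnfnnwnfnwwfnfnnwnfnfnnwnfnnwnnwnwwfn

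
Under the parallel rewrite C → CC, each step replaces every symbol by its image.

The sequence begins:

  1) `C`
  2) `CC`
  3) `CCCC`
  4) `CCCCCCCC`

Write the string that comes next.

CCCCCCCCCCCCCCCC

Apply φ to CCCCCCCC symbol by symbol: C→CC, C→CC, C→CC, C→CC, C→CC, C→CC, C→CC, C→CC; joined: CC CC CC CC CC CC CC CC.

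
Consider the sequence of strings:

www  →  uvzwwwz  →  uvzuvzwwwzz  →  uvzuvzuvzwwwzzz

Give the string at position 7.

Each term wraps the previous one in uvz on the left and z on the right.
From uvzuvzuvzwwwzzz, 3 further steps: uvzuvzuvzwwwzzz → uvzuvzuvzuvzwwwzzzz → uvzuvzuvzuvzuvzwwwzzzzz → (answer).

uvzuvzuvzuvzuvzuvzwwwzzzzzz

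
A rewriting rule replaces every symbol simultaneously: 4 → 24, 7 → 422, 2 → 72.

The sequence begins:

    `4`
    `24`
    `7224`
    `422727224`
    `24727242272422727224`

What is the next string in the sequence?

Applying the rule to each of the 20 symbols of 24727242272422727224 gives the pieces 72 24 422 72 422 72 24 72 72 422 72 24 72 72 422 72 422 72 72 24, which concatenate to the answer.

722442272422722472724227224727242272422727224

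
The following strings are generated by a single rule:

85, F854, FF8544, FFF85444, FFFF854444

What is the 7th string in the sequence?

FFFFFF85444444

Every step adds F to the front and 4 to the end of the previous string.
From FFFF854444, 2 further steps: FFFF854444 → FFFFF8544444 → (answer).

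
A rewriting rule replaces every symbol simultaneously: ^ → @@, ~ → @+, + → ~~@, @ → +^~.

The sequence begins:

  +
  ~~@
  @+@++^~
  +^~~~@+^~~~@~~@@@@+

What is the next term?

Replace each of the 19 characters of +^~~~@+^~~~@~~@@@@+ in place — ~~@ @@ @+ @+ @+ +^~ ~~@ @@ @+ @+ @+ +^~ @+ @+ +^~ +^~ +^~ +^~ ~~@ — and concatenate.

~~@@@@+@+@++^~~~@@@@+@+@++^~@+@++^~+^~+^~+^~~~@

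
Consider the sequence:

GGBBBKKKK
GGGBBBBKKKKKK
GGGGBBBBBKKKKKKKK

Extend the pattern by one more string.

Term n consists of n G's, followed by n+1 B's, followed by 2n K's, where the shown terms are n = 2, 3, 4.
Setting n = 5 gives 5, 6, 10 characters in each block.

GGGGGBBBBBBKKKKKKKKKK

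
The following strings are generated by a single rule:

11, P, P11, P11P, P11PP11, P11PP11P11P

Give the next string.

From term 3 onward, concatenate the last term with the second-to-last: P·11 = P11, P11·P = P11P, …
So term 7 is P11PP11P11P·P11PP11.

P11PP11P11PP11PP11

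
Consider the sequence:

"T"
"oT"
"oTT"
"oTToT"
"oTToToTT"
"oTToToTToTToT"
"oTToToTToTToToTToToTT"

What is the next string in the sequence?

From term 3 onward, concatenate the last term with the second-to-last: oT·T = oTT, oTT·oT = oTToT, …
So term 8 is oTToToTToTToToTToToTT·oTToToTToTToT.

oTToToTToTToToTToToTToTToToTToTToT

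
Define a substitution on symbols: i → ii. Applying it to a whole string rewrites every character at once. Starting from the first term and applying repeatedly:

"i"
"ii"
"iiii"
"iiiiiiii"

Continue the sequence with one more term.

Expanding iiiiiiii: i→ii, i→ii, i→ii, i→ii, i→ii, i→ii, i→ii, i→ii. Concatenated: ii ii ii ii ii ii ii ii.

iiiiiiiiiiiiiiii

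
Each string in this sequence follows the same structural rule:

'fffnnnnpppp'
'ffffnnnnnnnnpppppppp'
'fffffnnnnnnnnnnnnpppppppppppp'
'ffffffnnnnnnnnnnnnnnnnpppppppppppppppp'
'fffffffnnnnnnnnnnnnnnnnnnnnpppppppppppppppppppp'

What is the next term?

The n-th term is n+2 f's then 4n n's then 4n p's (n = 1, 2, …).
Setting n = 6 gives 8, 24, 24 characters in each block.

ffffffffnnnnnnnnnnnnnnnnnnnnnnnnpppppppppppppppppppppppp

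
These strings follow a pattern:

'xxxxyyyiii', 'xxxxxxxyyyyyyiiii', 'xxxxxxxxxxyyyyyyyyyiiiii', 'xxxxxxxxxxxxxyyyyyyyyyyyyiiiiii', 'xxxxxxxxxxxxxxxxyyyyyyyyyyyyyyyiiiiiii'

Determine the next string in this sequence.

Reading off run lengths: x runs 4, 7, 10, 13, 16; y runs 3, 6, 9, 12, 15; i runs 3, 4, 5, 6, 7 — each is linear in n (n = 1, 2, …).
Setting n = 6 gives 19, 18, 8 characters in each block.

xxxxxxxxxxxxxxxxxxxyyyyyyyyyyyyyyyyyyiiiiiiii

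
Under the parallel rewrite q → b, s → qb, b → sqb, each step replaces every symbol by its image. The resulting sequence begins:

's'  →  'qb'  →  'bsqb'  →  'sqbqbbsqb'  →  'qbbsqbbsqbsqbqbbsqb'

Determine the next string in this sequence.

Applying the rule to each of the 19 symbols of qbbsqbbsqbsqbqbbsqb gives the pieces b sqb sqb qb b sqb sqb qb b sqb qb b sqb b sqb sqb qb b sqb, which concatenate to the answer.

bsqbsqbqbbsqbsqbqbbsqbqbbsqbbsqbsqbqbbsqb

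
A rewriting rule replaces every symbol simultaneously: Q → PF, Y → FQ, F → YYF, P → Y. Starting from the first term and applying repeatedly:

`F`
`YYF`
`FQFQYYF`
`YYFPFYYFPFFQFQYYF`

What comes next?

Replace each of the 17 characters of YYFPFYYFPFFQFQYYF in place — FQ FQ YYF Y YYF FQ FQ YYF Y YYF YYF PF YYF PF FQ FQ YYF — and concatenate.

FQFQYYFYYYFFQFQYYFYYYFYYFPFYYFPFFQFQYYF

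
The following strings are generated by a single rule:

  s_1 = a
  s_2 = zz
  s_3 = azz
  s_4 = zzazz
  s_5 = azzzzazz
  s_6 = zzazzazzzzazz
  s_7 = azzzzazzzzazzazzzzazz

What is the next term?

zzazzazzzzazzazzzzazzzzazzazzzzazz

Each term (from the third on) is the two preceding terms concatenated in order: term 3 = a·zz = azz.
Continuing: zzazzazzzzazz · azzzzazzzzazzazzzzazz gives term 8.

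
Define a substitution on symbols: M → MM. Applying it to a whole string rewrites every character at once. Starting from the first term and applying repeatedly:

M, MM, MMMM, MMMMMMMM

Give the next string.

Rewriting each symbol of MMMMMMMM: M→MM, M→MM, M→MM, M→MM, M→MM, M→MM, M→MM, M→MM, which concatenates to MM MM MM MM MM MM MM MM.

MMMMMMMMMMMMMMMM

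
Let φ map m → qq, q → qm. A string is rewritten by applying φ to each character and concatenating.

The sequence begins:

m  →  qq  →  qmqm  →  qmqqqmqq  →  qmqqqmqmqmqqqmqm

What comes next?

qmqqqmqmqmqqqmqqqmqqqmqmqmqqqmqq

Replace each of the 16 characters of qmqqqmqmqmqqqmqm in place — qm qq qm qm qm qq qm qq qm qq qm qm qm qq qm qq — and concatenate.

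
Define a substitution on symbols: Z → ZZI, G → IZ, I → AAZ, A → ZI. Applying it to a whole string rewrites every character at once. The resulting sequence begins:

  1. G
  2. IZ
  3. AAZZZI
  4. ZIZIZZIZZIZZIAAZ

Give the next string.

ZZIAAZZZIAAZZZIZZIAAZZZIZZIAAZZZIZZIAAZZIZIZZI

Applying the rule to each of the 16 symbols of ZIZIZZIZZIZZIAAZ gives the pieces ZZI AAZ ZZI AAZ ZZI ZZI AAZ ZZI ZZI AAZ ZZI ZZI AAZ ZI ZI ZZI, which concatenate to the answer.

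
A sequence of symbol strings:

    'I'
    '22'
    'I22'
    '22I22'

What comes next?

I2222I22

From term 3 onward, concatenate the second-to-last term with the last: I·22 = I22, 22·I22 = 22I22, …
So term 5 is I22·22I22.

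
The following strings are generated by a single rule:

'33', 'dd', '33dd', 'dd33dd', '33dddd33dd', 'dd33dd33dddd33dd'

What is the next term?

33dddd33dddd33dd33dddd33dd

This is a Fibonacci-style word recurrence s(k) = s(k−2)·s(k−1): e.g. 33·dd = 33dd.
The next term joins 33dddd33dd and dd33dd33dddd33dd.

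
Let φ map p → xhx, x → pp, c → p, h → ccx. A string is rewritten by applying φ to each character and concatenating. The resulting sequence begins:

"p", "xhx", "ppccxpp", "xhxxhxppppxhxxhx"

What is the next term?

φ(xhxxhxppppxhxxhx) expands symbol-by-symbol to pp ccx pp pp ccx pp xhx xhx xhx xhx pp ccx pp pp ccx pp; joining the 16 pieces gives the next term.

ppccxppppccxppxhxxhxxhxxhxppccxppppccxpp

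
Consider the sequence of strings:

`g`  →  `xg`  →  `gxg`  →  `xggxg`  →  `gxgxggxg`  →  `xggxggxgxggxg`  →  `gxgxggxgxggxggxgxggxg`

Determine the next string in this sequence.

From term 3 onward, concatenate the second-to-last term with the last: g·xg = gxg, xg·gxg = xggxg, …
The next term joins xggxggxgxggxg and gxgxggxgxggxggxgxggxg.

xggxggxgxggxggxgxggxgxggxggxgxggxg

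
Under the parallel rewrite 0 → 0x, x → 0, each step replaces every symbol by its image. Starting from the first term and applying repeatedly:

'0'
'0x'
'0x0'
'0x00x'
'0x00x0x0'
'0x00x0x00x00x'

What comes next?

0x00x0x00x00x0x00x0x0

φ(0x00x0x00x00x) expands symbol-by-symbol to 0x 0 0x 0x 0 0x 0 0x 0x 0 0x 0x 0; joining the 13 pieces gives the next term.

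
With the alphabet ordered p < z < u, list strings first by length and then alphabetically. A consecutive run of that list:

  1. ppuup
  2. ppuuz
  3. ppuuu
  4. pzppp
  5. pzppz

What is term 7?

Continuing the enumeration 2 steps past pzppz: pzppz → pzppu → (answer).

pzpzp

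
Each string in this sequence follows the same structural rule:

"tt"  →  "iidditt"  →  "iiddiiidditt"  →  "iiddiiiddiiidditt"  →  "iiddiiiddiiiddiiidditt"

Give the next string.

The strings grow by a fixed prefix iiddi each time.
So the next term is iiddi·iiddiiiddiiiddiiidditt.

iiddiiiddiiiddiiiddiiidditt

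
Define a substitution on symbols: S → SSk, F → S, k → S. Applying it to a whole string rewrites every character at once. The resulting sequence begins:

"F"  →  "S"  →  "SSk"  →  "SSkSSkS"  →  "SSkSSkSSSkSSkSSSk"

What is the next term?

φ(SSkSSkSSSkSSkSSSk) expands symbol-by-symbol to SSk SSk S SSk SSk S SSk SSk SSk S SSk SSk S SSk SSk SSk S; joining the 17 pieces gives the next term.

SSkSSkSSSkSSkSSSkSSkSSkSSSkSSkSSSkSSkSSkS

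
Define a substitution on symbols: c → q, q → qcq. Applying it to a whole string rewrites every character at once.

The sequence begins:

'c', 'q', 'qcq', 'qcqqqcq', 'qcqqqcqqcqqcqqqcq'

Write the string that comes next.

Rewriting the 17 symbols of qcqqqcqqcqqcqqqcq one by one yields qcq q qcq qcq qcq q qcq qcq q qcq qcq q qcq qcq qcq q qcq; concatenated:

qcqqqcqqcqqcqqqcqqcqqqcqqcqqqcqqcqqcqqqcq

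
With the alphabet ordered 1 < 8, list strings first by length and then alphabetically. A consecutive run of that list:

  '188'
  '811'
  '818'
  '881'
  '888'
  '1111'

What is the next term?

The successor of 1111 increments the rightmost position that isn't already 8 and resets every position after it to 1.

1118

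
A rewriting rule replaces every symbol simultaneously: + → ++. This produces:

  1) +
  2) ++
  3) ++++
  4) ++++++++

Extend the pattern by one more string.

++++++++++++++++

Expanding ++++++++: +→++, +→++, +→++, +→++, +→++, +→++, +→++, +→++. Concatenated: ++ ++ ++ ++ ++ ++ ++ ++.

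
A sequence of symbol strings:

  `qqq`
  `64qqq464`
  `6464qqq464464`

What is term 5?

64646464qqq464464464464

Every step adds 64 to the front and 464 to the end of the previous string.
From 6464qqq464464, 2 further steps: 6464qqq464464 → 646464qqq464464464 → (answer).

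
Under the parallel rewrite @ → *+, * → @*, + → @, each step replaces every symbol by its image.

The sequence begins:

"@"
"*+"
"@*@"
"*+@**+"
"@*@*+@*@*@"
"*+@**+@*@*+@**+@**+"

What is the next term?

φ(*+@**+@*@*+@**+@**+) expands symbol-by-symbol to @* @ *+ @* @* @ *+ @* *+ @* @ *+ @* @* @ *+ @* @* @; joining the 19 pieces gives the next term.

@*@*+@*@*@*+@**+@*@*+@*@*@*+@*@*@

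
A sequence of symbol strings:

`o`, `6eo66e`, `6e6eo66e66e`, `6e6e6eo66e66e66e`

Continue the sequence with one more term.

Every step adds 6e to the front and 66e to the end of the previous string.
Applying this once more to 6e6e6eo66e66e66e:

6e6e6e6eo66e66e66e66e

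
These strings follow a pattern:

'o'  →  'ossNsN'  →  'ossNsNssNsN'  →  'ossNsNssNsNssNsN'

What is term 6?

Each term is the previous one with ssNsN appended.
From ossNsNssNsNssNsN, 2 further steps: ossNsNssNsNssNsN → ossNsNssNsNssNsNssNsN → (answer).

ossNsNssNsNssNsNssNsNssNsN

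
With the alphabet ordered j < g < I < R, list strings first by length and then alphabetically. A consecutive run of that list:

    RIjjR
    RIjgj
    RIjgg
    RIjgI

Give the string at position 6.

Stepping forward 2 times from RIjgI: RIjgI → RIjgR, then the target.

RIjIj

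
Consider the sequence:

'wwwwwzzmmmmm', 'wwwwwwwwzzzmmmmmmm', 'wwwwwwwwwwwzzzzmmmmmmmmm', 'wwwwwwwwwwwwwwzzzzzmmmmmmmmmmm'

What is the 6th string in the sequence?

Term n consists of 3n-1 w's, followed by n z's, followed by 2n+1 m's, where the shown terms are n = 2, 3, 4, 5.
For term 6, n = 7, so the run lengths are 20, 7, 15.

wwwwwwwwwwwwwwwwwwwwzzzzzzzmmmmmmmmmmmmmmm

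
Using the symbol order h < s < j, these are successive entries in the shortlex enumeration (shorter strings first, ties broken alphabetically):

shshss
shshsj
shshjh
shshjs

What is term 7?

shsshs

Stepping forward 3 times from shshjs: shshjs → shshjj → shsshh, then the target.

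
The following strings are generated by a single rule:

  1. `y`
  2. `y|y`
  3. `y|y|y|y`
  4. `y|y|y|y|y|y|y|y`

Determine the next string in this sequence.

Each string is two copies of the previous one joined by '|'.
Doubling y|y|y|y|y|y|y|y with '|' between the halves:

y|y|y|y|y|y|y|y|y|y|y|y|y|y|y|y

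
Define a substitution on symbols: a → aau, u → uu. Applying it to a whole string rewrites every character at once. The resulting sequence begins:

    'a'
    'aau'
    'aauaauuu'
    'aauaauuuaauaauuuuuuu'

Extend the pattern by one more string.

φ(aauaauuuaauaauuuuuuu) expands symbol-by-symbol to aau aau uu aau aau uu uu uu aau aau uu aau aau uu uu uu uu uu uu uu; joining the 20 pieces gives the next term.

aauaauuuaauaauuuuuuuaauaauuuaauaauuuuuuuuuuuuuuu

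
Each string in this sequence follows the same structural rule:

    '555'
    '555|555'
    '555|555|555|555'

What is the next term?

Every step duplicates the string with '|' between the halves.
So the next term is two copies of 555|555|555|555 with '|' between the halves.

555|555|555|555|555|555|555|555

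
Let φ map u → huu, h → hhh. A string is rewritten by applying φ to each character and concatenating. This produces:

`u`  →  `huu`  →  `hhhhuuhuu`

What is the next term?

Rewriting each symbol of hhhhuuhuu: h→hhh, h→hhh, h→hhh, h→hhh, u→huu, u→huu, h→hhh, u→huu, u→huu, which concatenates to hhh hhh hhh hhh huu huu hhh huu huu.

hhhhhhhhhhhhhuuhuuhhhhuuhuu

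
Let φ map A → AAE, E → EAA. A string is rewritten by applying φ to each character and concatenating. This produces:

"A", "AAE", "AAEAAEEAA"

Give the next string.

Apply φ to AAEAAEEAA symbol by symbol: A→AAE, A→AAE, E→EAA, A→AAE, A→AAE, E→EAA, E→EAA, A→AAE, A→AAE; joined: AAE AAE EAA AAE AAE EAA EAA AAE AAE.

AAEAAEEAAAAEAAEEAAEAAAAEAAE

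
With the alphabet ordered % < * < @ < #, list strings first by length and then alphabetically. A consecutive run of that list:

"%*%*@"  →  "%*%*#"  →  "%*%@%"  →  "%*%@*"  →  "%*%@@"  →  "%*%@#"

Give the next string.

Find the rightmost character of %*%@# below #, bump it to the next letter, and reset everything to its right to %.

%*%#%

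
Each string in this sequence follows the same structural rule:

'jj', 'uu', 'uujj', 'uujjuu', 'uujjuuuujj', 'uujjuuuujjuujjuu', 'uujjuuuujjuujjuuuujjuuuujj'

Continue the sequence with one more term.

uujjuuuujjuujjuuuujjuuuujjuujjuuuujjuujjuu

Each term (from the third on) is the previous term followed by the one before it: term 3 = uu·jj = uujj.
So term 8 is uujjuuuujjuujjuuuujjuuuujj·uujjuuuujjuujjuu.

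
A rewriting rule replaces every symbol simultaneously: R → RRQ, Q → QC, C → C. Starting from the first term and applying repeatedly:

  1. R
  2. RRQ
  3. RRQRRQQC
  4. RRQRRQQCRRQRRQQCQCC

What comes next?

RRQRRQQCRRQRRQQCQCCRRQRRQQCRRQRRQQCQCCQCCC

φ(RRQRRQQCRRQRRQQCQCC) expands symbol-by-symbol to RRQ RRQ QC RRQ RRQ QC QC C RRQ RRQ QC RRQ RRQ QC QC C QC C C; joining the 19 pieces gives the next term.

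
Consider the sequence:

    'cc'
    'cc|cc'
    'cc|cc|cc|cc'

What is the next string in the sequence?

cc|cc|cc|cc|cc|cc|cc|cc

Each string is two copies of the previous one joined by '|'.
One more doubling of cc|cc|cc|cc gives the answer.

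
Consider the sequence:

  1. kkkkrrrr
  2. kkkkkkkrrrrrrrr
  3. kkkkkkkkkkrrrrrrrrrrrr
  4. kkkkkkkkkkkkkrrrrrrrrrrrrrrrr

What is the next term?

The n-th term is 3n+1 k's then 4n r's (n = 1, 2, …).
At n = 5 the blocks have lengths 16, 20.

kkkkkkkkkkkkkkkkrrrrrrrrrrrrrrrrrrrr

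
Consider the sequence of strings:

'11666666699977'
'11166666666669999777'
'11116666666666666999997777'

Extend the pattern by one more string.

11111666666666666666699999977777

Reading off run lengths: 1 runs 2, 3, 4; 6 runs 7, 10, 13; 9 runs 3, 4, 5; 7 runs 2, 3, 4 — each is linear in n, where the shown terms are n = 2, 3, 4.
Setting n = 5 gives 5, 16, 6, 5 characters in each block.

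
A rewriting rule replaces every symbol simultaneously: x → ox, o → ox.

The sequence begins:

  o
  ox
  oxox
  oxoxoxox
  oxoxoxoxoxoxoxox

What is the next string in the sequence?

φ(oxoxoxoxoxoxoxox) expands symbol-by-symbol to ox ox ox ox ox ox ox ox ox ox ox ox ox ox ox ox; joining the 16 pieces gives the next term.

oxoxoxoxoxoxoxoxoxoxoxoxoxoxoxox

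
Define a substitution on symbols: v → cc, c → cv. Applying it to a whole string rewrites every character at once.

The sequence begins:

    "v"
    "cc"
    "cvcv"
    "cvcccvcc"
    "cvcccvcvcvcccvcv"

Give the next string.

Replace each of the 16 characters of cvcccvcvcvcccvcv in place — cv cc cv cv cv cc cv cc cv cc cv cv cv cc cv cc — and concatenate.

cvcccvcvcvcccvcccvcccvcvcvcccvcc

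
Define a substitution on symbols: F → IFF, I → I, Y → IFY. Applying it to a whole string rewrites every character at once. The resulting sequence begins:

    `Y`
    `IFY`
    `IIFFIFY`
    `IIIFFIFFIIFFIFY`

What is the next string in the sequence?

IIIIFFIFFIIFFIFFIIIFFIFFIIFFIFY

Replace each of the 15 characters of IIIFFIFFIIFFIFY in place — I I I IFF IFF I IFF IFF I I IFF IFF I IFF IFY — and concatenate.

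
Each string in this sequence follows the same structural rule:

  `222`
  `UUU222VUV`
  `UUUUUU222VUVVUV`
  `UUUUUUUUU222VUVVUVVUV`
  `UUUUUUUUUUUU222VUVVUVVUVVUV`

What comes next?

UUUUUUUUUUUUUUU222VUVVUVVUVVUVVUV

s(k+1) = UUU·s(k)·VUV, so each term gains UUU as a prefix and VUV as a suffix.
So the next term is UUU·UUUUUUUUUUUU222VUVVUVVUVVUV·VUV.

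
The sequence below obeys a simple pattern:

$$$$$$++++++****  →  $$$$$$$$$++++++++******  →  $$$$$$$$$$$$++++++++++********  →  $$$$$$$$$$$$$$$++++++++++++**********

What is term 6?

Term n consists of 3n $'s, followed by 2n+2 +'s, followed by 2n *'s, where the shown terms are n = 2, 3, 4, 5.
For term 6, n = 7, so the run lengths are 21, 16, 14.

$$$$$$$$$$$$$$$$$$$$$++++++++++++++++**************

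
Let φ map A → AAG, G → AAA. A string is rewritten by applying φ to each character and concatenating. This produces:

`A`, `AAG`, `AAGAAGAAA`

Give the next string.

AAGAAGAAAAAGAAGAAAAAGAAGAAG

Apply φ to AAGAAGAAA symbol by symbol: A→AAG, A→AAG, G→AAA, A→AAG, A→AAG, G→AAA, A→AAG, A→AAG, A→AAG; joined: AAG AAG AAA AAG AAG AAA AAG AAG AAG.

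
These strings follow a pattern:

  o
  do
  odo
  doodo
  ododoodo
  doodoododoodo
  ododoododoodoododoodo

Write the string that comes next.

From term 3 onward, concatenate the second-to-last term with the last: o·do = odo, do·odo = doodo, …
The next term joins doodoododoodo and ododoododoodoododoodo.

doodoododoodoododoododoodoododoodo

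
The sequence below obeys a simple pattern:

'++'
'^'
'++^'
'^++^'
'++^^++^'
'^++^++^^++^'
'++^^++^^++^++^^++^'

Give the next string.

^++^++^^++^++^^++^^++^++^^++^

This is a Fibonacci-style word recurrence s(k) = s(k−2)·s(k−1): e.g. ++·^ = ++^.
So term 8 is ^++^++^^++^·++^^++^^++^++^^++^.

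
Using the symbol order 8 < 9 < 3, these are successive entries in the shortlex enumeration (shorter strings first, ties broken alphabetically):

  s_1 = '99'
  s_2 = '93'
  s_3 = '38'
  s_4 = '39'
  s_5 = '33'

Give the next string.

33 is the last string of length 2, so the next is the first of length 3: 8 repeated 3 times.

888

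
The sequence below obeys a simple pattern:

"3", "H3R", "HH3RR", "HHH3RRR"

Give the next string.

s(k+1) = H·s(k)·R, so each term gains H as a prefix and R as a suffix.
So the next term is H·HHH3RRR·R.

HHHH3RRRR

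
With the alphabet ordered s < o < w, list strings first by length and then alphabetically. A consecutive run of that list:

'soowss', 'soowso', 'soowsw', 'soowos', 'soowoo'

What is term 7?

soowws

Stepping forward 2 times from soowoo: soowoo → soowow, then the target.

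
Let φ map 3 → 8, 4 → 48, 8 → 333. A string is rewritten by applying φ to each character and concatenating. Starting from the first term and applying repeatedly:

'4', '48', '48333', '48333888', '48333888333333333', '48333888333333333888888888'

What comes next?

Rewriting the 26 symbols of 48333888333333333888888888 one by one yields 48 333 8 8 8 333 333 333 8 8 8 8 8 8 8 8 8 333 333 333 333 333 333 333 333 333; concatenated:

48333888333333333888888888333333333333333333333333333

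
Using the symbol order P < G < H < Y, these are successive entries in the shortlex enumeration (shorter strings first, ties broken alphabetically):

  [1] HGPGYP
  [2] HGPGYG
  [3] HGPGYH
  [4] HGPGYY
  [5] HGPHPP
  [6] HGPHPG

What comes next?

HGPHPH

Treat HGPHPG as a base-4 numeral over the given alphabet and add one, carrying through any trailing Y's.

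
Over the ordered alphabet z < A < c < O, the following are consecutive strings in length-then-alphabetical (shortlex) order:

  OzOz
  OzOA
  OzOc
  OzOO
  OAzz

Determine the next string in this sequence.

OAzA

Find the rightmost character of OAzz below O, bump it to the next letter, and reset everything to its right to z.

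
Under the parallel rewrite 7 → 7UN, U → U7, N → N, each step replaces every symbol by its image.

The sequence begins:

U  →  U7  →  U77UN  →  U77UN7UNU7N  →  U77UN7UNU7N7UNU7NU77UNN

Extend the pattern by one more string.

Rewriting the 23 symbols of U77UN7UNU7N7UNU7NU77UNN one by one yields U7 7UN 7UN U7 N 7UN U7 N U7 7UN N 7UN U7 N U7 7UN N U7 7UN 7UN U7 N N; concatenated:

U77UN7UNU7N7UNU7NU77UNN7UNU7NU77UNNU77UN7UNU7NN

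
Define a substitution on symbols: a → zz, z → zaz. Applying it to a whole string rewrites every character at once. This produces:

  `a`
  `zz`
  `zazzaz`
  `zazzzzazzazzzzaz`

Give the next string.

zazzzzazzazzazzazzzzazzazzzzazzazzazzazzzzaz

Replace each of the 16 characters of zazzzzazzazzzzaz in place — zaz zz zaz zaz zaz zaz zz zaz zaz zz zaz zaz zaz zaz zz zaz — and concatenate.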